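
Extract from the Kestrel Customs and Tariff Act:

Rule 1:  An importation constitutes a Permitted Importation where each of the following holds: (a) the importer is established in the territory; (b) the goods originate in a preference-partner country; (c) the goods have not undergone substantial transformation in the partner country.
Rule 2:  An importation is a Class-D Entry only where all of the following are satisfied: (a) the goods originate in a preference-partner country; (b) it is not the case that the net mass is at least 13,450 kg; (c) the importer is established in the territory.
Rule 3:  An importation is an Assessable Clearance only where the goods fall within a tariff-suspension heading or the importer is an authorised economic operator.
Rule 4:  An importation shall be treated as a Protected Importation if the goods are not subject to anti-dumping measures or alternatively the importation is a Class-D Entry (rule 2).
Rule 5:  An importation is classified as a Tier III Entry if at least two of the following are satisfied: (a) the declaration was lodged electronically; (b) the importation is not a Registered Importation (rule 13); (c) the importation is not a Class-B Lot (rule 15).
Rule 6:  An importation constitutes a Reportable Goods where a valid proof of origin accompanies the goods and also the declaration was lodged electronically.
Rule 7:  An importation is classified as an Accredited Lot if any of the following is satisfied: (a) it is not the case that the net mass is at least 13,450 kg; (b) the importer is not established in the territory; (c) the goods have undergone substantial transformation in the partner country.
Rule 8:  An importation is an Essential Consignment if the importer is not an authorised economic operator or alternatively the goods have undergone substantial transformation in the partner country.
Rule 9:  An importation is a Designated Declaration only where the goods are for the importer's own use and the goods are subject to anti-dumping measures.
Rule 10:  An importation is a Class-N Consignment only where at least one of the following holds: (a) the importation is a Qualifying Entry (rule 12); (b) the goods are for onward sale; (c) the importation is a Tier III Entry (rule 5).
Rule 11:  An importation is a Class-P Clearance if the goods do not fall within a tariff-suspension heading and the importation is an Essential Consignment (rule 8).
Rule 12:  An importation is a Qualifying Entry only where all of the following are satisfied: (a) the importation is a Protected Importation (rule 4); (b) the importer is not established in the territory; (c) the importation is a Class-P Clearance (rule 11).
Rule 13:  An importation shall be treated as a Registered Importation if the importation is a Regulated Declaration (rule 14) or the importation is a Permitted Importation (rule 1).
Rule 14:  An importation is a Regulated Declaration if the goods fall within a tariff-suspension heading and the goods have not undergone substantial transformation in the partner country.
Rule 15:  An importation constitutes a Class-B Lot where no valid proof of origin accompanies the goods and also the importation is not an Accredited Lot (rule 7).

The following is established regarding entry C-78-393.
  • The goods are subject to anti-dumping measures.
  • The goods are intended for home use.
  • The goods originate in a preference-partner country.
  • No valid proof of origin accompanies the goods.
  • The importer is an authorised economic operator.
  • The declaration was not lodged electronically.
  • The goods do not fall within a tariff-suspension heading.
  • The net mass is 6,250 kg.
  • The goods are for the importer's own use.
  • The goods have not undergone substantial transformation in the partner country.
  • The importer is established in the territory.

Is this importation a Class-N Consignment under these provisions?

rule 2 — Class-D Entry: [the goods originate in a preference-partner country? yes] AND [net mass: 6,250 kg ≥ 13,450 kg? no, so negated condition yes] AND [the importer is established in the territory? yes] → satisfied.
rule 4 — Protected Importation: [the goods are not subject to anti-dumping measures? no] OR [Class-D Entry (rule 2)? yes] → satisfied.
rule 8 — Essential Consignment: [the importer is not an authorised economic operator? no] OR [the goods have undergone substantial transformation in the partner country? no] → not satisfied.
rule 11 — Class-P Clearance: [the goods do not fall within a tariff-suspension heading? yes] AND [Essential Consignment (rule 8)? no] → not satisfied.
rule 12 — Qualifying Entry: [Protected Importation (rule 4)? yes] AND [the importer is not established in the territory? no] AND [Class-P Clearance (rule 11)? no] → not satisfied.
rule 14 — Regulated Declaration: [the goods fall within a tariff-suspension heading? no] AND [the goods have not undergone substantial transformation in the partner country? yes] → not satisfied.
rule 1 — Permitted Importation: [the importer is established in the territory? yes] AND [the goods originate in a preference-partner country? yes] AND [the goods have not undergone substantial transformation in the partner country? yes] → satisfied.
rule 13 — Registered Importation: [Regulated Declaration (rule 14)? no] OR [Permitted Importation (rule 1)? yes] → satisfied.
rule 7 — Accredited Lot: [net mass: 6,250 kg ≥ 13,450 kg? no, so negated condition yes] OR [the importer is not established in the territory? no] OR [the goods have undergone substantial transformation in the partner country? no] → satisfied.
rule 15 — Class-B Lot: [no valid proof of origin accompanies the goods? yes] AND [not an Accredited Lot (rule 7)? no] → not satisfied.
rule 5 — Tier III Entry: the declaration was lodged electronically? no; not a Registered Importation (rule 13)? no; not a Class-B Lot (rule 15)? yes — 1 of 3 hold (need ≥2) → not satisfied.
rule 10 — Class-N Consignment: [Qualifying Entry (rule 12)? no] OR [the goods are for onward sale? no] OR [Tier III Entry (rule 5)? no] → not satisfied.

No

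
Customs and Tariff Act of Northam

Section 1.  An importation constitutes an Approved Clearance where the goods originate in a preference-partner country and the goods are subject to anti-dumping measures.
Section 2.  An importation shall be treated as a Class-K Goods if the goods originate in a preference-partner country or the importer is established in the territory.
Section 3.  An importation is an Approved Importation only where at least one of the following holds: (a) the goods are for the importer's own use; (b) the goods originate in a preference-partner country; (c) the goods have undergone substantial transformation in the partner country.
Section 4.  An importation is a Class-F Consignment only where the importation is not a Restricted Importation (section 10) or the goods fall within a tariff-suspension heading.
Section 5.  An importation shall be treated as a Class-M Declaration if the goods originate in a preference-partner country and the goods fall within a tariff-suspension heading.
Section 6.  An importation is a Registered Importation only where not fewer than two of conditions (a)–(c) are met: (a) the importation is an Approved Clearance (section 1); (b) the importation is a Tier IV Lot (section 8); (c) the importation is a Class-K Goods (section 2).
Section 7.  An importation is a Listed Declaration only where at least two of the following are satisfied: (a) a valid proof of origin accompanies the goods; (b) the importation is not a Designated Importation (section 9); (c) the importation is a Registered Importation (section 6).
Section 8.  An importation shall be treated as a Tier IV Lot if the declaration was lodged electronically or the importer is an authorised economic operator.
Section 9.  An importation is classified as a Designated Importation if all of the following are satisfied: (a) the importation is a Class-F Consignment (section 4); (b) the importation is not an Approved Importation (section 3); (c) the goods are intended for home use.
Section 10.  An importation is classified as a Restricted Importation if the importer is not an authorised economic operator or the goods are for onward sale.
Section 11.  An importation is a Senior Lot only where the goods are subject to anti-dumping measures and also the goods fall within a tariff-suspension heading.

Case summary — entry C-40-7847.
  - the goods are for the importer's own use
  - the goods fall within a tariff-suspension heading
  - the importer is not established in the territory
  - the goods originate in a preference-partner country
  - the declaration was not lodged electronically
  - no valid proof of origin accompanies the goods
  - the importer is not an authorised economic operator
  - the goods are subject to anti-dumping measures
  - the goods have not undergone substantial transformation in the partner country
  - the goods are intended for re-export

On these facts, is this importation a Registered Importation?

section 1 — Approved Clearance: [the goods originate in a preference-partner country? yes] AND [the goods are subject to anti-dumping measures? yes] → satisfied.
section 8 — Tier IV Lot: [the declaration was lodged electronically? no] OR [the importer is an authorised economic operator? no] → not satisfied.
section 2 — Class-K Goods: [the goods originate in a preference-partner country? yes] OR [the importer is established in the territory? no] → satisfied.
section 6 — Registered Importation: Approved Clearance (section 1)? yes; Tier IV Lot (section 8)? no; Class-K Goods (section 2)? yes — 2 of 3 hold (need ≥2) → satisfied.

Yes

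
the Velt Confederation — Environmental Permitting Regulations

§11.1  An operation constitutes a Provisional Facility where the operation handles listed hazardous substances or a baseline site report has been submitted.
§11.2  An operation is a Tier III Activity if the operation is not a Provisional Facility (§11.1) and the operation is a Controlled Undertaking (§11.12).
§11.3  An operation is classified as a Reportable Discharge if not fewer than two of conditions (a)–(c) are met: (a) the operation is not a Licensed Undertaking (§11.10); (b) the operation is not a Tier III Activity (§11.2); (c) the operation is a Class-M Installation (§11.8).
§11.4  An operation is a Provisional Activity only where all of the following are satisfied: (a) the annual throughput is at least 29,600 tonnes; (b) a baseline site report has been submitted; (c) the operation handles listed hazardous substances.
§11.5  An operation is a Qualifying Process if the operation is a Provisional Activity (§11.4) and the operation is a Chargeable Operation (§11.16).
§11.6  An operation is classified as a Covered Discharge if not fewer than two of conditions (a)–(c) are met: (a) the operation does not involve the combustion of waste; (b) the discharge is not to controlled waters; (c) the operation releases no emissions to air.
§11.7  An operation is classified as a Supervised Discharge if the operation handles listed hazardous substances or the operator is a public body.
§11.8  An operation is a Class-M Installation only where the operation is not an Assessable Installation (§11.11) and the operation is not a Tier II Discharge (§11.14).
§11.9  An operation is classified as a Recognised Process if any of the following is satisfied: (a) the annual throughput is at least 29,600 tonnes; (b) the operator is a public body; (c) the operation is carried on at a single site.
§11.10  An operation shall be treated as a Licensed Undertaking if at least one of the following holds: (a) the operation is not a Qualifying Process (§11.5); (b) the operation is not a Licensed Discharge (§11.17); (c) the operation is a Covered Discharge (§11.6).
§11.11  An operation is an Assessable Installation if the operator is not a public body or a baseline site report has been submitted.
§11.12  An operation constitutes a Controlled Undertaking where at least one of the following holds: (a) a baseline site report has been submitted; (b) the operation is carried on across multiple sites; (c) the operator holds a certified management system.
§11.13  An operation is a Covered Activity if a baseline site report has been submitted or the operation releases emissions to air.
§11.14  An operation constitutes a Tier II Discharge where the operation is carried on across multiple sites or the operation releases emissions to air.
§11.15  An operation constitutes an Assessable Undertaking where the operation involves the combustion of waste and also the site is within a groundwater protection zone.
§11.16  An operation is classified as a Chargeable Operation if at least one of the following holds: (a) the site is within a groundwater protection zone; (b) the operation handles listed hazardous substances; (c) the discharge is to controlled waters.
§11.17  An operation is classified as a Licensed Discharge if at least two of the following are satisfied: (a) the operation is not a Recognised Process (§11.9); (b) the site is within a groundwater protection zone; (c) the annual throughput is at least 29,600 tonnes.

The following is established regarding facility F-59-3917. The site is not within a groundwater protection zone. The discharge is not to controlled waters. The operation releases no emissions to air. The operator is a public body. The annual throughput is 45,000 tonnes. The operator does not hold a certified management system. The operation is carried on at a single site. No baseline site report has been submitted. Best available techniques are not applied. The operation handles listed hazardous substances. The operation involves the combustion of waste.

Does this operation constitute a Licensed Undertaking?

Under §11.4: annual throughput: 45,000 tonnes ≥ 29,600 tonnes? yes; and a baseline site report has been submitted? no; and the operation handles listed hazardous substances? yes. So the operation is not a Provisional Activity.
Under §11.16: the site is within a groundwater protection zone? no; or the operation handles listed hazardous substances? yes; or the discharge is to controlled waters? no. So the operation is a Chargeable Operation.
Under §11.5: Provisional Activity (§11.4)? no; and Chargeable Operation (§11.16)? yes. So the operation is not a Qualifying Process.
Under §11.9: annual throughput: 45,000 tonnes ≥ 29,600 tonnes? yes; or the operator is a public body? yes; or the operation is carried on at a single site? yes. So the operation is a Recognised Process.
Under §11.17: not a Recognised Process (§11.9)? no; the site is within a groundwater protection zone? no; annual throughput: 45,000 tonnes ≥ 29,600 tonnes? yes — 1 of 3 hold (need ≥2) → not satisfied.
Under §11.6: the operation does not involve the combustion of waste? no; the discharge is not to controlled waters? yes; the operation releases no emissions to air? yes — 2 of 3 hold (need ≥2) → satisfied.
Under §11.10: not a Qualifying Process (§11.5)? yes; or not a Licensed Discharge (§11.17)? yes; or Covered Discharge (§11.6)? yes. So the operation is a Licensed Undertaking.

Yes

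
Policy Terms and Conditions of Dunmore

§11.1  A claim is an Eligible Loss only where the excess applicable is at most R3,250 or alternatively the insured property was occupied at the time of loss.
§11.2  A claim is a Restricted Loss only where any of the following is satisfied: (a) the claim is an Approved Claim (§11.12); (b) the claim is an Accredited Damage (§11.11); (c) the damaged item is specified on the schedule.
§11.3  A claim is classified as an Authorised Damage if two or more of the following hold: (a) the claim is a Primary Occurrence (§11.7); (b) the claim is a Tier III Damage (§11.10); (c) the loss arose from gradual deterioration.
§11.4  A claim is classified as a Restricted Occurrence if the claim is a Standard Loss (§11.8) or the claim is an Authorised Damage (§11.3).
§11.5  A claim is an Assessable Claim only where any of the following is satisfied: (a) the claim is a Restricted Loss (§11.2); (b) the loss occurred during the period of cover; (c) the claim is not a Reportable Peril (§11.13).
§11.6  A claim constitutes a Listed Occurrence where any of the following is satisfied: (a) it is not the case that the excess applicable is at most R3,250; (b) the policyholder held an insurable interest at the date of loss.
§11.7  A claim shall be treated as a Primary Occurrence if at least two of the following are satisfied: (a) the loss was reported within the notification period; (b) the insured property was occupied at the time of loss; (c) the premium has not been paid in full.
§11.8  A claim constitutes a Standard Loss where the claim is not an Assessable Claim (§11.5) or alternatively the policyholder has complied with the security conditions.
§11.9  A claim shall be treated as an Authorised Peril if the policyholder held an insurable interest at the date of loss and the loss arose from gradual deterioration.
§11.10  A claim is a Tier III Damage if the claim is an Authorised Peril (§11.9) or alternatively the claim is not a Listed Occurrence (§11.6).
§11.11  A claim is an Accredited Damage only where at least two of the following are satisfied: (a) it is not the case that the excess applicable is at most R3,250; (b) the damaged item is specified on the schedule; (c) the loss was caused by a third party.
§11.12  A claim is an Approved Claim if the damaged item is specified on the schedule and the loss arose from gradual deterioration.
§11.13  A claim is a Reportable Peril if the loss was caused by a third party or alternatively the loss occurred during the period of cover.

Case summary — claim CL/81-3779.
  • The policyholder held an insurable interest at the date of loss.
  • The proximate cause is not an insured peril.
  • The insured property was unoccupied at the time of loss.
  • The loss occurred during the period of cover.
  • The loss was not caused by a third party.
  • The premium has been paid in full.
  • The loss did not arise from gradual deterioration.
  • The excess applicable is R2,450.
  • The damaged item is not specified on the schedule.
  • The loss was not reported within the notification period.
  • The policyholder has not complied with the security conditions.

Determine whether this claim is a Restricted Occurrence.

§11.12 — Approved Claim: [the damaged item is specified on the schedule? no] AND [the loss arose from gradual deterioration? no] → not satisfied.
§11.11 — Accredited Damage: excess applicable: R2,450 ≤ R3,250? yes, so negated condition no; the damaged item is specified on the schedule? no; the loss was caused by a third party? no — 0 of 3 hold (need ≥2) → not satisfied.
§11.2 — Restricted Loss: [Approved Claim (§11.12)? no] OR [Accredited Damage (§11.11)? no] OR [the damaged item is specified on the schedule? no] → not satisfied.
§11.13 — Reportable Peril: [the loss was caused by a third party? no] OR [the loss occurred during the period of cover? yes] → satisfied.
§11.5 — Assessable Claim: [Restricted Loss (§11.2)? no] OR [the loss occurred during the period of cover? yes] OR [not a Reportable Peril (§11.13)? no] → satisfied.
§11.8 — Standard Loss: [not an Assessable Claim (§11.5)? no] OR [the policyholder has complied with the security conditions? no] → not satisfied.
§11.7 — Primary Occurrence: the loss was reported within the notification period? no; the insured property was occupied at the time of loss? no; the premium has not been paid in full? no — 0 of 3 hold (need ≥2) → not satisfied.
§11.9 — Authorised Peril: [the policyholder held an insurable interest at the date of loss? yes] AND [the loss arose from gradual deterioration? no] → not satisfied.
§11.6 — Listed Occurrence: [excess applicable: R2,450 ≤ R3,250? yes, so negated condition no] OR [the policyholder held an insurable interest at the date of loss? yes] → satisfied.
§11.10 — Tier III Damage: [Authorised Peril (§11.9)? no] OR [not a Listed Occurrence (§11.6)? no] → not satisfied.
§11.3 — Authorised Damage: Primary Occurrence (§11.7)? no; Tier III Damage (§11.10)? no; the loss arose from gradual deterioration? no — 0 of 3 hold (need ≥2) → not satisfied.
§11.4 — Restricted Occurrence: [Standard Loss (§11.8)? no] OR [Authorised Damage (§11.3)? no] → not satisfied.

No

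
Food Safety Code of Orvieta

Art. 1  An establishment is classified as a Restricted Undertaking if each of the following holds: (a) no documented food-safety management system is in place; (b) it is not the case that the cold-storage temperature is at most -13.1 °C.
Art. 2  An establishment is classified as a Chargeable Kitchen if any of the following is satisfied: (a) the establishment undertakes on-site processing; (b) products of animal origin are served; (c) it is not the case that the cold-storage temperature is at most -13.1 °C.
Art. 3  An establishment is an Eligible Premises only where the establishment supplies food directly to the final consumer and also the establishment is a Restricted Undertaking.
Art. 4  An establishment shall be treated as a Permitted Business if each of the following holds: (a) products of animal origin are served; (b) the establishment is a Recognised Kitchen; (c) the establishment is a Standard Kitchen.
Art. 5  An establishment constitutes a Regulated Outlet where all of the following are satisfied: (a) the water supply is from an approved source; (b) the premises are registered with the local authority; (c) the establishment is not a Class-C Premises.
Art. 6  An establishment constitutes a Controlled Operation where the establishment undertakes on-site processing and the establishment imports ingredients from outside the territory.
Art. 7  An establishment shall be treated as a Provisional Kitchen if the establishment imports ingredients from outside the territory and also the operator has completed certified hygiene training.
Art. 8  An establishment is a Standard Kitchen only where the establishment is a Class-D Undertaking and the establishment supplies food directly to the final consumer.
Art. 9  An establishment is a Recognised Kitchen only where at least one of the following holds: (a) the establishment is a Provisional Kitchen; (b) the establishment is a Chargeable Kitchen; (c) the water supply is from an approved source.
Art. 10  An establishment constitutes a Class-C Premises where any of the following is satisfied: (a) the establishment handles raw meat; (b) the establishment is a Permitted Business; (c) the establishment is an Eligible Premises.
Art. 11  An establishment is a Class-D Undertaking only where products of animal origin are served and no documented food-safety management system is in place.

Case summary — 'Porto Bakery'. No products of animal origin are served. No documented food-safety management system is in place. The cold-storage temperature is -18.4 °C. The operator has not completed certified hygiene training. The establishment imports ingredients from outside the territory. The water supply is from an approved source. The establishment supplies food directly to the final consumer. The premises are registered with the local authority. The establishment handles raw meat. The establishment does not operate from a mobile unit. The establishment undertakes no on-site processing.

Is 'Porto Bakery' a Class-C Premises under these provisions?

article 7 — Provisional Kitchen: [the establishment imports ingredients from outside the territory? yes] AND [the operator has completed certified hygiene training? no] → not satisfied.
article 2 — Chargeable Kitchen: [the establishment undertakes on-site processing? no] OR [products of animal origin are served? no] OR [cold-storage temperature: -18.4 °C ≤ -13.1 °C? yes, so negated condition no] → not satisfied.
article 9 — Recognised Kitchen: [Provisional Kitchen (article 7)? no] OR [Chargeable Kitchen (article 2)? no] OR [the water supply is from an approved source? yes] → satisfied.
article 11 — Class-D Undertaking: [products of animal origin are served? no] AND [no documented food-safety management system is in place? yes] → not satisfied.
article 8 — Standard Kitchen: [Class-D Undertaking (article 11)? no] AND [the establishment supplies food directly to the final consumer? yes] → not satisfied.
article 4 — Permitted Business: [products of animal origin are served? no] AND [Recognised Kitchen (article 9)? yes] AND [Standard Kitchen (article 8)? no] → not satisfied.
article 1 — Restricted Undertaking: [no documented food-safety management system is in place? yes] AND [cold-storage temperature: -18.4 °C ≤ -13.1 °C? yes, so negated condition no] → not satisfied.
article 3 — Eligible Premises: [the establishment supplies food directly to the final consumer? yes] AND [Restricted Undertaking (article 1)? no] → not satisfied.
article 10 — Class-C Premises: [the establishment handles raw meat? yes] OR [Permitted Business (article 4)? no] OR [Eligible Premises (article 3)? no] → satisfied.

Yes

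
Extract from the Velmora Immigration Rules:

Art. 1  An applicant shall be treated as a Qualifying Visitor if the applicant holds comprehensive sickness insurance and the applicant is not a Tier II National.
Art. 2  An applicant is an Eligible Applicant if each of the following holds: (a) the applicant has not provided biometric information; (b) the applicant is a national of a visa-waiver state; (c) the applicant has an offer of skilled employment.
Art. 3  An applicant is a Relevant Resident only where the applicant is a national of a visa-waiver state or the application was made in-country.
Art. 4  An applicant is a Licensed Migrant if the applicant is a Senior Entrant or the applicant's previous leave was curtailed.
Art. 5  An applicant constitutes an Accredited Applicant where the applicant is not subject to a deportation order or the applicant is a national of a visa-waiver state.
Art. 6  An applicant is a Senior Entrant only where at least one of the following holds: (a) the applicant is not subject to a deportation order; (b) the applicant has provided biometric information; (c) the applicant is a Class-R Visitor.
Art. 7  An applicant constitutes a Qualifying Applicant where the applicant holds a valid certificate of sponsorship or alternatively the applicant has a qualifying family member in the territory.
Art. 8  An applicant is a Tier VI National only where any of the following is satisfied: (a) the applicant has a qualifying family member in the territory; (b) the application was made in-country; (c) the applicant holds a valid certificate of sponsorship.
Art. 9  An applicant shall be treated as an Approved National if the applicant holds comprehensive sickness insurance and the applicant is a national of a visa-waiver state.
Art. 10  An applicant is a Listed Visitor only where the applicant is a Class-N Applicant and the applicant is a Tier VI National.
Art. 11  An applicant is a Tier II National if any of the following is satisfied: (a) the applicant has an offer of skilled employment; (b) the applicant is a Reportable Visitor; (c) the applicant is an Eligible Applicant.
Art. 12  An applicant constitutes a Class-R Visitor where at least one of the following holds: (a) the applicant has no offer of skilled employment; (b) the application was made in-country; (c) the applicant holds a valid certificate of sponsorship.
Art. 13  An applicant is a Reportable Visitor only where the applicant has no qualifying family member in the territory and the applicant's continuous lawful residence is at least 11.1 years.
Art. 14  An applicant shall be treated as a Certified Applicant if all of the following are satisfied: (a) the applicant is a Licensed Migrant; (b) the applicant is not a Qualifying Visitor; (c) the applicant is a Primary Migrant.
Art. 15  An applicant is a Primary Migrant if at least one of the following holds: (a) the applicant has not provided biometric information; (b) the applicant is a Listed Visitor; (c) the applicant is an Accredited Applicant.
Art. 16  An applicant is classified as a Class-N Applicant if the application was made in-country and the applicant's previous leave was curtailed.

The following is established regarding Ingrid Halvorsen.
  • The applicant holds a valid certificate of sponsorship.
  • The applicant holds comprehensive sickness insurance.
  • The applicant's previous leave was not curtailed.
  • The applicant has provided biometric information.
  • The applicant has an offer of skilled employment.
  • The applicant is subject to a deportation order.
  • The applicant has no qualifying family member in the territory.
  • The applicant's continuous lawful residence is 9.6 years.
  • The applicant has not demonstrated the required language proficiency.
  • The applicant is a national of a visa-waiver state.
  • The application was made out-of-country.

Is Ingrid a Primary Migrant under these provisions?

article 16 — Class-N Applicant: [the application was made in-country? no] AND [the applicant's previous leave was curtailed? no] → not satisfied.
article 8 — Tier VI National: [the applicant has a qualifying family member in the territory? no] OR [the application was made in-country? no] OR [the applicant holds a valid certificate of sponsorship? yes] → satisfied.
article 10 — Listed Visitor: [Class-N Applicant (article 16)? no] AND [Tier VI National (article 8)? yes] → not satisfied.
article 5 — Accredited Applicant: [the applicant is not subject to a deportation order? no] OR [the applicant is a national of a visa-waiver state? yes] → satisfied.
article 15 — Primary Migrant: [the applicant has not provided biometric information? no] OR [Listed Visitor (article 10)? no] OR [Accredited Applicant (article 5)? yes] → satisfied.

Yes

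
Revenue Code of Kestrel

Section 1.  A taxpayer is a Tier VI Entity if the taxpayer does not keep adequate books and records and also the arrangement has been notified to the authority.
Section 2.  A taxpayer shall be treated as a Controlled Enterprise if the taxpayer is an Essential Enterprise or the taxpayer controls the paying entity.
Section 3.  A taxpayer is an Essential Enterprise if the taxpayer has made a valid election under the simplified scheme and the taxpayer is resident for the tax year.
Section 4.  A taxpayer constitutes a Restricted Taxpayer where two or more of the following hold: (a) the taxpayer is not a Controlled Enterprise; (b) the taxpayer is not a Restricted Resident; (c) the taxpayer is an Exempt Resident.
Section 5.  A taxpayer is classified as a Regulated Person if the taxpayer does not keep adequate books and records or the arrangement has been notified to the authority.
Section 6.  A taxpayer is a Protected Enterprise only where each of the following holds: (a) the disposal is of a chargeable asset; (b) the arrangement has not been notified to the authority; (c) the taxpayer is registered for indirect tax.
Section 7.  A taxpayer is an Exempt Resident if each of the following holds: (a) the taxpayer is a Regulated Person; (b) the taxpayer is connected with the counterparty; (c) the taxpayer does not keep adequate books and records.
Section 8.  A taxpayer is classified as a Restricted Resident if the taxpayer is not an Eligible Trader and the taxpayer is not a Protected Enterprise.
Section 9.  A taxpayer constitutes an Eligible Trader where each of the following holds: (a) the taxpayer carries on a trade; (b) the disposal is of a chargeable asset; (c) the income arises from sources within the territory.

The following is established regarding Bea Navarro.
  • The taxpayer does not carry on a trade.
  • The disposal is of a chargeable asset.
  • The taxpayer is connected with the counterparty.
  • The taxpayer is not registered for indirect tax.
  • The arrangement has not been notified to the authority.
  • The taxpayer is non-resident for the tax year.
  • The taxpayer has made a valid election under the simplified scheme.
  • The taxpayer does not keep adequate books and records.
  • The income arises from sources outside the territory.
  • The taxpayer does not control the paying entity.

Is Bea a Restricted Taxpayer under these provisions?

Under section 3: the taxpayer has made a valid election under the simplified scheme? yes; and the taxpayer is resident for the tax year? no. So the taxpayer is not an Essential Enterprise.
Under section 2: Essential Enterprise (section 3)? no; or the taxpayer controls the paying entity? no. So the taxpayer is not a Controlled Enterprise.
Under section 9: the taxpayer carries on a trade? no; and the disposal is of a chargeable asset? yes; and the income arises from sources within the territory? no. So the taxpayer is not an Eligible Trader.
Under section 6: the disposal is of a chargeable asset? yes; and the arrangement has not been notified to the authority? yes; and the taxpayer is registered for indirect tax? no. So the taxpayer is not a Protected Enterprise.
Under section 8: not an Eligible Trader (section 9)? yes; and not a Protected Enterprise (section 6)? yes. So the taxpayer is a Restricted Resident.
Under section 5: the taxpayer does not keep adequate books and records? yes; or the arrangement has been notified to the authority? no. So the taxpayer is a Regulated Person.
Under section 7: Regulated Person (section 5)? yes; and the taxpayer is connected with the counterparty? yes; and the taxpayer does not keep adequate books and records? yes. So the taxpayer is an Exempt Resident.
Under section 4: not a Controlled Enterprise (section 2)? yes; not a Restricted Resident (section 8)? no; Exempt Resident (section 7)? yes — 2 of 3 hold (need ≥2) → satisfied.

Yes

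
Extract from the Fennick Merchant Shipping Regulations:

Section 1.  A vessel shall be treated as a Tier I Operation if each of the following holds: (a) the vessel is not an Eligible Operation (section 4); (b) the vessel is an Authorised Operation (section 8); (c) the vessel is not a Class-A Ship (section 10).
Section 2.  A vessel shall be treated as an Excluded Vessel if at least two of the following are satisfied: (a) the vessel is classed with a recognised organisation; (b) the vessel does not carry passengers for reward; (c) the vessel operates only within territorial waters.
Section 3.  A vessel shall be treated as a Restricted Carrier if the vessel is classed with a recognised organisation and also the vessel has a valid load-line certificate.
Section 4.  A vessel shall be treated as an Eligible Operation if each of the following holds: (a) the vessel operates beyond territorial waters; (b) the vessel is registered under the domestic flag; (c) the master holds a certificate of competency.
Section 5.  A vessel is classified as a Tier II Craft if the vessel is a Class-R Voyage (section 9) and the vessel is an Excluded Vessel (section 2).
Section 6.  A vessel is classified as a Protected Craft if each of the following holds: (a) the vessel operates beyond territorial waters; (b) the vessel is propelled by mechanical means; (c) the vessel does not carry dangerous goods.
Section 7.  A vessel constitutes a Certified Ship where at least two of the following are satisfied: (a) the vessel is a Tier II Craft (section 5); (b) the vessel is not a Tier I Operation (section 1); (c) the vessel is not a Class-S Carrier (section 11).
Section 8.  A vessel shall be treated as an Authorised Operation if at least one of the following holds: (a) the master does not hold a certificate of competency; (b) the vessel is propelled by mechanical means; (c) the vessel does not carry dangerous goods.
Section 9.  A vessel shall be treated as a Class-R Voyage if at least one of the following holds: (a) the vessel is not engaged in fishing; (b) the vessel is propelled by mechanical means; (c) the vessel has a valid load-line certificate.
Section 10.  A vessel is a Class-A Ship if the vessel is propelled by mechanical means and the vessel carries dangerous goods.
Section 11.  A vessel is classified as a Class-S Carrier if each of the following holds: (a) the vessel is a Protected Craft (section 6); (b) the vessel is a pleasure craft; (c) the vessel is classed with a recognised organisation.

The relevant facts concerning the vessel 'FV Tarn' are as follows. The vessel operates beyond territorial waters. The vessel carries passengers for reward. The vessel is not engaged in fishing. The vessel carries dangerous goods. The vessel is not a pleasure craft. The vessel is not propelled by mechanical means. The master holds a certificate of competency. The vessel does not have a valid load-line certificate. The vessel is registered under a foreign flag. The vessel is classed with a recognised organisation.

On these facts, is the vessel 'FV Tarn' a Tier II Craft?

No

section 9 — Class-R Voyage: [the vessel is not engaged in fishing? yes] OR [the vessel is propelled by mechanical means? no] OR [the vessel has a valid load-line certificate? no] → satisfied.
section 2 — Excluded Vessel: the vessel is classed with a recognised organisation? yes; the vessel does not carry passengers for reward? no; the vessel operates only within territorial waters? no — 1 of 3 hold (need ≥2) → not satisfied.
section 5 — Tier II Craft: [Class-R Voyage (section 9)? yes] AND [Excluded Vessel (section 2)? no] → not satisfied.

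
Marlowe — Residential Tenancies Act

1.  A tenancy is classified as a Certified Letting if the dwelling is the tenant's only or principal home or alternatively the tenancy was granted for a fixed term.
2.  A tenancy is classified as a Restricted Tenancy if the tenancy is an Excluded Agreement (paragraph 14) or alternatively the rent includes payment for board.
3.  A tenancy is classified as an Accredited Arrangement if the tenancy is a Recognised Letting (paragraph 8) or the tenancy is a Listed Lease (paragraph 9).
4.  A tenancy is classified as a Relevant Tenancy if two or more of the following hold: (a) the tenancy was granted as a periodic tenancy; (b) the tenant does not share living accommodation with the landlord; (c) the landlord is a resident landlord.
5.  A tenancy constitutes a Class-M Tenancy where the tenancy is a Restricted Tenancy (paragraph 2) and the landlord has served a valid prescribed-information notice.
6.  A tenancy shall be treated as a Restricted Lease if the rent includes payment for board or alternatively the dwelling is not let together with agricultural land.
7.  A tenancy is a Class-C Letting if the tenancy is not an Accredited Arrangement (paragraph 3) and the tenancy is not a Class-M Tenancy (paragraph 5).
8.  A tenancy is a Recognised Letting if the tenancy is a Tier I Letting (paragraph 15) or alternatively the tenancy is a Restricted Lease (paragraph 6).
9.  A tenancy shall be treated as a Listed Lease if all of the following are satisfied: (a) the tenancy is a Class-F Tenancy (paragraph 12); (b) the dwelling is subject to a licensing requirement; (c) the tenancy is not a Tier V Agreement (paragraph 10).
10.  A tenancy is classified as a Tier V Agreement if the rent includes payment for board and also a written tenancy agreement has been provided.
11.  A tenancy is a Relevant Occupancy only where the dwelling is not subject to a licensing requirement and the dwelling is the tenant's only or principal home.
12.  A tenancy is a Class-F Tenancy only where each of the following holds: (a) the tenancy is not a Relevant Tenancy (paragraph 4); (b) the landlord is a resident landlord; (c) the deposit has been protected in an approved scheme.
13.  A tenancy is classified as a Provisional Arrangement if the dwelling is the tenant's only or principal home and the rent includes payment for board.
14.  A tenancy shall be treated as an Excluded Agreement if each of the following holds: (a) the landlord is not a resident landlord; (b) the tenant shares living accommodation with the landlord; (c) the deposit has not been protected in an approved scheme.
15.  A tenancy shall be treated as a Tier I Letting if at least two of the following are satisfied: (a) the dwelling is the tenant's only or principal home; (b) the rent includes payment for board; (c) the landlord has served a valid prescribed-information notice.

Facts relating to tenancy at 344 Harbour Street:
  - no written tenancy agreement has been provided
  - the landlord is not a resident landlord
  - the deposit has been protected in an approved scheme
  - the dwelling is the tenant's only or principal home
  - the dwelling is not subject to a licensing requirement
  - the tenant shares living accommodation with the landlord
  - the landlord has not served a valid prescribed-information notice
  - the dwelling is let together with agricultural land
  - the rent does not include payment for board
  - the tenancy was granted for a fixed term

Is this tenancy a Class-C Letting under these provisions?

Yes

paragraph 15 — Tier I Letting: the dwelling is the tenant's only or principal home? yes; the rent includes payment for board? no; the landlord has served a valid prescribed-information notice? no — 1 of 3 hold (need ≥2) → not satisfied.
paragraph 6 — Restricted Lease: [the rent includes payment for board? no] OR [the dwelling is not let together with agricultural land? no] → not satisfied.
paragraph 8 — Recognised Letting: [Tier I Letting (paragraph 15)? no] OR [Restricted Lease (paragraph 6)? no] → not satisfied.
paragraph 4 — Relevant Tenancy: the tenancy was granted as a periodic tenancy? no; the tenant does not share living accommodation with the landlord? no; the landlord is a resident landlord? no — 0 of 3 hold (need ≥2) → not satisfied.
paragraph 12 — Class-F Tenancy: [not a Relevant Tenancy (paragraph 4)? yes] AND [the landlord is a resident landlord? no] AND [the deposit has been protected in an approved scheme? yes] → not satisfied.
paragraph 10 — Tier V Agreement: [the rent includes payment for board? no] AND [a written tenancy agreement has been provided? no] → not satisfied.
paragraph 9 — Listed Lease: [Class-F Tenancy (paragraph 12)? no] AND [the dwelling is subject to a licensing requirement? no] AND [not a Tier V Agreement (paragraph 10)? yes] → not satisfied.
paragraph 3 — Accredited Arrangement: [Recognised Letting (paragraph 8)? no] OR [Listed Lease (paragraph 9)? no] → not satisfied.
paragraph 14 — Excluded Agreement: [the landlord is not a resident landlord? yes] AND [the tenant shares living accommodation with the landlord? yes] AND [the deposit has not been protected in an approved scheme? no] → not satisfied.
paragraph 2 — Restricted Tenancy: [Excluded Agreement (paragraph 14)? no] OR [the rent includes payment for board? no] → not satisfied.
paragraph 5 — Class-M Tenancy: [Restricted Tenancy (paragraph 2)? no] AND [the landlord has served a valid prescribed-information notice? no] → not satisfied.
paragraph 7 — Class-C Letting: [not an Accredited Arrangement (paragraph 3)? yes] AND [not a Class-M Tenancy (paragraph 5)? yes] → satisfied.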